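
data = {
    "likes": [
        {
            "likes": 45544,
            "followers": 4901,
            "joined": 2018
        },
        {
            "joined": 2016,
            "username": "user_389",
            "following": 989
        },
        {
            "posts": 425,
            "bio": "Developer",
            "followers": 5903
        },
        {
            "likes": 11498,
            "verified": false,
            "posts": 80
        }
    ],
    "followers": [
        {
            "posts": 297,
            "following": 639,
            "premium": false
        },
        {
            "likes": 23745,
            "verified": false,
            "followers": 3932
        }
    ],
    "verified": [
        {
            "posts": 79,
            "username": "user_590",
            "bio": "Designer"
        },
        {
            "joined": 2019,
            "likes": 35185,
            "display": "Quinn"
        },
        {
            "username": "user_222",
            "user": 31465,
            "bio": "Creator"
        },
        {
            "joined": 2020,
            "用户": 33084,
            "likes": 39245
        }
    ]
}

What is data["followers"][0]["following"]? 639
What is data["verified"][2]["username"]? "user_222"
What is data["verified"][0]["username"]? "user_590"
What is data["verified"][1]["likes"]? 35185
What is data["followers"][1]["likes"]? 23745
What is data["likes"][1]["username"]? "user_389"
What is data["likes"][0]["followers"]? 4901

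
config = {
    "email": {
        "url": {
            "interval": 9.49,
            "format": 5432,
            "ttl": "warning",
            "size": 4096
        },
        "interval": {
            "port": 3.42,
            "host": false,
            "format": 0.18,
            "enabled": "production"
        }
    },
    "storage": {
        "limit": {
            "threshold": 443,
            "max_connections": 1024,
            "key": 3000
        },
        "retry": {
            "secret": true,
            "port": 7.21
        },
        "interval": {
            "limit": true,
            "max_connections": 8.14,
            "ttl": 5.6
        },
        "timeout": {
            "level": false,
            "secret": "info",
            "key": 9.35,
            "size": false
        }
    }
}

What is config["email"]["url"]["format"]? 5432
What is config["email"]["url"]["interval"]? 9.49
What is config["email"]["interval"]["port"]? 3.42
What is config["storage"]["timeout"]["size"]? False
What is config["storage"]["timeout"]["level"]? False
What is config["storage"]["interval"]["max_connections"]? 8.14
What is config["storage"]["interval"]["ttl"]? 5.6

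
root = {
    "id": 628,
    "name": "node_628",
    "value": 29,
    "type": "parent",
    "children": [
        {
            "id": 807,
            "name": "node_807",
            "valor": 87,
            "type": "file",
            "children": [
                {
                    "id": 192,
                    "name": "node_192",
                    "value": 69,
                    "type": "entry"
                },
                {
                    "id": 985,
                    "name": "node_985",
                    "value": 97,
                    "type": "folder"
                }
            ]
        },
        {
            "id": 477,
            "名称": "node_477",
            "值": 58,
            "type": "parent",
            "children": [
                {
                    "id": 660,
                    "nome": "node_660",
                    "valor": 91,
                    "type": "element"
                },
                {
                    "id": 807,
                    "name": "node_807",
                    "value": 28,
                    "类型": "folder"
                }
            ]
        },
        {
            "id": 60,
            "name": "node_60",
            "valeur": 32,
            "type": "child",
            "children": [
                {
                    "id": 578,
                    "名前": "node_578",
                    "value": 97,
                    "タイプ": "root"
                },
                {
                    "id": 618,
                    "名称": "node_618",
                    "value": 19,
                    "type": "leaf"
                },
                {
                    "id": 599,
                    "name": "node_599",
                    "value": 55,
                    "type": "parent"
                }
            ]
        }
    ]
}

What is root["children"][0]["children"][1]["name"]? "node_985"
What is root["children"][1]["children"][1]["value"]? 28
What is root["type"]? "parent"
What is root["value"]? 29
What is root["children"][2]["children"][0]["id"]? 578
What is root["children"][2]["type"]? "child"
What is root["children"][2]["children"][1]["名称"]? "node_618"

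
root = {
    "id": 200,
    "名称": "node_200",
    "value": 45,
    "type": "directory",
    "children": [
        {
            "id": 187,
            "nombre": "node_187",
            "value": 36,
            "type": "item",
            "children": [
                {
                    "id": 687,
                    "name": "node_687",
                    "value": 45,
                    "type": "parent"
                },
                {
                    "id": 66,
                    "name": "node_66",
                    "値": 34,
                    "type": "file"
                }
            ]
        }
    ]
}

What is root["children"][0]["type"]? "item"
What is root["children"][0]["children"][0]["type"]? "parent"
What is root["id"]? 200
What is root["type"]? "directory"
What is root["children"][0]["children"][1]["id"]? 66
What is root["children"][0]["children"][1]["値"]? 34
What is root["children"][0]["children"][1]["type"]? "file"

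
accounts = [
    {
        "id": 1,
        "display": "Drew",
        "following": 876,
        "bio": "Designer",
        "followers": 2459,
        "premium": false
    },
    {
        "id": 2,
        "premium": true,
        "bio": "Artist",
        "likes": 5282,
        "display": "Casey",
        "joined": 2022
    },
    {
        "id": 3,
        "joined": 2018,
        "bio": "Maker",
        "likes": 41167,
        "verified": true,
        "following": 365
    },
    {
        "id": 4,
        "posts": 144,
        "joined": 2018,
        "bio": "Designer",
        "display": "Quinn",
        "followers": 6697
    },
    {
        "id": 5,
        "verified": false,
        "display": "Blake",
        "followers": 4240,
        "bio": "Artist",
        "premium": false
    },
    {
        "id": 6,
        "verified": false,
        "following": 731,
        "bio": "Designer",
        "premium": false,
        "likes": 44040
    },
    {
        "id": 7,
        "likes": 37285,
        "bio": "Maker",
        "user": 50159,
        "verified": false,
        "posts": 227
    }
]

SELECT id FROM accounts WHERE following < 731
[3]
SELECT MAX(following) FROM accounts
876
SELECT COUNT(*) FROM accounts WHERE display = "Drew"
1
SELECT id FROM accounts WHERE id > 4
[5, 6, 7]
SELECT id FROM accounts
[1, 2, 3, 4, 5, 6, 7]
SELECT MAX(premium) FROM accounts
True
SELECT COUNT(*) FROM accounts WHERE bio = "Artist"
2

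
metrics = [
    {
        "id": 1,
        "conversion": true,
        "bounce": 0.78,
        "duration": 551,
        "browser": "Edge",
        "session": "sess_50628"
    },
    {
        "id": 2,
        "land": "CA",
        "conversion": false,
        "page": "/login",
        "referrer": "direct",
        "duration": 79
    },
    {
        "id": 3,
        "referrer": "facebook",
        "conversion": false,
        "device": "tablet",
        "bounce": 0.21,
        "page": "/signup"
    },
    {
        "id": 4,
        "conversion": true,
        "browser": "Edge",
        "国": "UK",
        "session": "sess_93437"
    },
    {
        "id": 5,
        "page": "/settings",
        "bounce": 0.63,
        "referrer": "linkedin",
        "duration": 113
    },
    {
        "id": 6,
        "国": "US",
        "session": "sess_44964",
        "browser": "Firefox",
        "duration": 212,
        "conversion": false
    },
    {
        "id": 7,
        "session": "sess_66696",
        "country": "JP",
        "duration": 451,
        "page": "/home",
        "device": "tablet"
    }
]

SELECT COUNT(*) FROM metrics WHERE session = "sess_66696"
1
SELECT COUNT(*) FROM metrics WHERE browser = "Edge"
2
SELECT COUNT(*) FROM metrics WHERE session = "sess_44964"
1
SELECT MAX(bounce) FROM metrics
0.78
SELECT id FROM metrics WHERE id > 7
[]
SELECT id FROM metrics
[1, 2, 3, 4, 5, 6, 7]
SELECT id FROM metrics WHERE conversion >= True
[1, 4]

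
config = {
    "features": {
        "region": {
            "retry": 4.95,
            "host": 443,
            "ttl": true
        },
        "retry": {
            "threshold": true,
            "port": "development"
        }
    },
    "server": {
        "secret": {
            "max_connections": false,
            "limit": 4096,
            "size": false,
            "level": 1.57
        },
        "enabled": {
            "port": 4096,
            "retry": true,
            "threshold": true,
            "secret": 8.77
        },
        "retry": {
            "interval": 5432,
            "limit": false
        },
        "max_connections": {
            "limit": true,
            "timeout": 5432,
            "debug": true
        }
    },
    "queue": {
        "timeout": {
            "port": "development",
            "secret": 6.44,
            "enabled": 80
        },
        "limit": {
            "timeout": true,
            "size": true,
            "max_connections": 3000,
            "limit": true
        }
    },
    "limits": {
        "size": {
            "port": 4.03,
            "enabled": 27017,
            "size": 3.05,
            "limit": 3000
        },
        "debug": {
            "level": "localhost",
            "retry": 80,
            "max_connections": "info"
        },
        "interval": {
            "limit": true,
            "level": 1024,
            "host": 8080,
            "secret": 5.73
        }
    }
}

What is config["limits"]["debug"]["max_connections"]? "info"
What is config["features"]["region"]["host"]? 443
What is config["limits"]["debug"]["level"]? "localhost"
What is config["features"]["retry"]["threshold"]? True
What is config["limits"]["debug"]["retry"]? 80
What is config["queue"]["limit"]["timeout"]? True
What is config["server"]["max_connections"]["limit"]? True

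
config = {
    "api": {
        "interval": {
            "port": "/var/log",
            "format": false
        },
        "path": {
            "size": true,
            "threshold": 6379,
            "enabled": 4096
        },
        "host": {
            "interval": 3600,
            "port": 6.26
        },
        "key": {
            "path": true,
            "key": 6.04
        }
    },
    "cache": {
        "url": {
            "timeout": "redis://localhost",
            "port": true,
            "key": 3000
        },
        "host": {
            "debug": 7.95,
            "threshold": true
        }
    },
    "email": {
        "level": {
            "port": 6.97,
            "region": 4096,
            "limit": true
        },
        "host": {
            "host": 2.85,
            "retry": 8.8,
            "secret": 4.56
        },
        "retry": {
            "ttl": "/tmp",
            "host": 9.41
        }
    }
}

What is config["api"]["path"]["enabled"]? 4096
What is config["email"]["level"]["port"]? 6.97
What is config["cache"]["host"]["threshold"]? True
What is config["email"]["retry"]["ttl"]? "/tmp"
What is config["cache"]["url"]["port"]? True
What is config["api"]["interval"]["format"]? False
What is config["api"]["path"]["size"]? True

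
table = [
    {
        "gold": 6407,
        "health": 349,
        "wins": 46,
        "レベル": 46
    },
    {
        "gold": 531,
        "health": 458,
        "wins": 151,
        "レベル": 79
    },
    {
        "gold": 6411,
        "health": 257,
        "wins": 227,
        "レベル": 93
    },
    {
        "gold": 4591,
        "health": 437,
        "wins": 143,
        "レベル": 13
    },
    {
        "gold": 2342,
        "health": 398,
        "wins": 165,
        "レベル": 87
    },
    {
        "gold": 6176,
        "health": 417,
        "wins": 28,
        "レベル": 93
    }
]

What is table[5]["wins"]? 28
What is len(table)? 6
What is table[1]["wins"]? 151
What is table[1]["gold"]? 531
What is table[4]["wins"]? 165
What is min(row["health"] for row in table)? 257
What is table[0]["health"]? 349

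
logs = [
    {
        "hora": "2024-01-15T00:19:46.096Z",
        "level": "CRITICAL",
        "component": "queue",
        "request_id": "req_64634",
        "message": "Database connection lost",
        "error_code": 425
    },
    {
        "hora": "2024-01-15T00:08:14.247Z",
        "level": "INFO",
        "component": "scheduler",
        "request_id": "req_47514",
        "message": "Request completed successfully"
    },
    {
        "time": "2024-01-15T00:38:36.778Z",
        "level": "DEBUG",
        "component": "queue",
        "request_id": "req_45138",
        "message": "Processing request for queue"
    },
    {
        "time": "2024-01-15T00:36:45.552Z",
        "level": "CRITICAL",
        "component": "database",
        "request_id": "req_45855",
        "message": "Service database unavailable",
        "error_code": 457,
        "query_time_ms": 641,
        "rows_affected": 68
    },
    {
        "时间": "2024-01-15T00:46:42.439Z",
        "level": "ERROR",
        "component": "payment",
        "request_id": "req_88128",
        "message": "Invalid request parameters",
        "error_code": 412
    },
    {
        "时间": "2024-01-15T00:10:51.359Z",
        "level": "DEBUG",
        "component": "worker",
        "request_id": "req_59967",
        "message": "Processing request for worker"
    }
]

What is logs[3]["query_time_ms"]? 641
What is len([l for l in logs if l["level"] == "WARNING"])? 0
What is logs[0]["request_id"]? "req_64634"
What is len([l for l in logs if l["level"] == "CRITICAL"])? 2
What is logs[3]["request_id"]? "req_45855"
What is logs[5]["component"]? "worker"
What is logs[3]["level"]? "CRITICAL"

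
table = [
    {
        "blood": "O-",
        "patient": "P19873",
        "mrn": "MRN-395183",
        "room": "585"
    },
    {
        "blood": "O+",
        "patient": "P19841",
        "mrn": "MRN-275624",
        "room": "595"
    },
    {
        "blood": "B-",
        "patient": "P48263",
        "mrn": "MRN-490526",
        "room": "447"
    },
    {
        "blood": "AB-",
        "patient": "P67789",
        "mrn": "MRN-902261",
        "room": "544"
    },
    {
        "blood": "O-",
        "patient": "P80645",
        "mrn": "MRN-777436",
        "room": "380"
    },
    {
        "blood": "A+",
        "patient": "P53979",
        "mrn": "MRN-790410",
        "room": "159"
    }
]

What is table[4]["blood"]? "O-"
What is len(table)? 6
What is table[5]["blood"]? "A+"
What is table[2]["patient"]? "P48263"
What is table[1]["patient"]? "P19841"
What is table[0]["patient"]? "P19873"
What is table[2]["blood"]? "B-"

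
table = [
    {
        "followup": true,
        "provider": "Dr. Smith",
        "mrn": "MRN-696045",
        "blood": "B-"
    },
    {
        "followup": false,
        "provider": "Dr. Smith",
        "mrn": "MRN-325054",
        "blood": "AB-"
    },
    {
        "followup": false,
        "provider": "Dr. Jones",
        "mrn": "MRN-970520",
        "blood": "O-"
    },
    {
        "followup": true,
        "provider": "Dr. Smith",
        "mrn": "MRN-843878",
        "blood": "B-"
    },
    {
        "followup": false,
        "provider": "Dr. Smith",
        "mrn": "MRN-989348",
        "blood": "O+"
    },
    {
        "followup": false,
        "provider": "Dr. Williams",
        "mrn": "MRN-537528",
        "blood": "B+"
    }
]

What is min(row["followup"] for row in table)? False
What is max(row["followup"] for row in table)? True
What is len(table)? 6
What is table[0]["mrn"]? "MRN-696045"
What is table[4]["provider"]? "Dr. Smith"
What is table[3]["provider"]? "Dr. Smith"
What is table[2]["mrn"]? "MRN-970520"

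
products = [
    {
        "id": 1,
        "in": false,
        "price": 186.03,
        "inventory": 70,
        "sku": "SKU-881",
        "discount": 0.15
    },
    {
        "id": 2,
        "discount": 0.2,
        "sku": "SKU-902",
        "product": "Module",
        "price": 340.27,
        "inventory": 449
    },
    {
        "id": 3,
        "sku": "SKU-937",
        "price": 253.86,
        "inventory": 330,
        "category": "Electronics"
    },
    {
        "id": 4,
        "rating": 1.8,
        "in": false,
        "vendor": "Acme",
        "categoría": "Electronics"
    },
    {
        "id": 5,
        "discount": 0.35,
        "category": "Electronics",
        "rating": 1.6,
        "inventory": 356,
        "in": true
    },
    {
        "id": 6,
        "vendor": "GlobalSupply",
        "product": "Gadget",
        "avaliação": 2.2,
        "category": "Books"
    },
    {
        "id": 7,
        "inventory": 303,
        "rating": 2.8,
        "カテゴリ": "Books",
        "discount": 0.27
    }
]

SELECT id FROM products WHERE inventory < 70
[]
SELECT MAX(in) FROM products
True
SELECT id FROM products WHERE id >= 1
[1, 2, 3, 4, 5, 6, 7]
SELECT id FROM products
[1, 2, 3, 4, 5, 6, 7]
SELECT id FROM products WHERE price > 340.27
[]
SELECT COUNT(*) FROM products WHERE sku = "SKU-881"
1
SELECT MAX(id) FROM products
7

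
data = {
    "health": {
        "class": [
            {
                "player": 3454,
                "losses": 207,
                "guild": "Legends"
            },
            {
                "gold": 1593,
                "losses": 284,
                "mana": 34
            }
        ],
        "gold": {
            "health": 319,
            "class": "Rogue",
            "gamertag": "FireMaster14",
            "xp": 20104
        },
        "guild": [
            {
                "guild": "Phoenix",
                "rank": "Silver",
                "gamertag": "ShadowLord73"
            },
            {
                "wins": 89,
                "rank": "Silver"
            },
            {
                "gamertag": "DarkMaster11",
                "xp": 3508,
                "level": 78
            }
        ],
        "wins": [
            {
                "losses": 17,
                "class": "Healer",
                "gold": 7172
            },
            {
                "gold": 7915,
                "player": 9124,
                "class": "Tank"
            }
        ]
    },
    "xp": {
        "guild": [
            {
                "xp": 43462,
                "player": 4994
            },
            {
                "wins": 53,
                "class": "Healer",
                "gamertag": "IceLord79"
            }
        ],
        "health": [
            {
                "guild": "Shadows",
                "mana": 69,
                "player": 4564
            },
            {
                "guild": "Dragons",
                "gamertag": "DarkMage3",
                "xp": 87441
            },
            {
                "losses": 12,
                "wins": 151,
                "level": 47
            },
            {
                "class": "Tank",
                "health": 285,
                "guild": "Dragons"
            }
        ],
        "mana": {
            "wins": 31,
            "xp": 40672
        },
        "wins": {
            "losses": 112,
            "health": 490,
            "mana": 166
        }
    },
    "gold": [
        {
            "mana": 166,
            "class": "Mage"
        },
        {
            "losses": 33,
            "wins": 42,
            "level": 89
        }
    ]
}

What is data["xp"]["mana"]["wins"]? 31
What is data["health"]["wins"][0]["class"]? "Healer"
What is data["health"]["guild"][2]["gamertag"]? "DarkMaster11"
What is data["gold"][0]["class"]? "Mage"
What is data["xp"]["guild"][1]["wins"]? 53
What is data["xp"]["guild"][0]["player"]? 4994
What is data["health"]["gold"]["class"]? "Rogue"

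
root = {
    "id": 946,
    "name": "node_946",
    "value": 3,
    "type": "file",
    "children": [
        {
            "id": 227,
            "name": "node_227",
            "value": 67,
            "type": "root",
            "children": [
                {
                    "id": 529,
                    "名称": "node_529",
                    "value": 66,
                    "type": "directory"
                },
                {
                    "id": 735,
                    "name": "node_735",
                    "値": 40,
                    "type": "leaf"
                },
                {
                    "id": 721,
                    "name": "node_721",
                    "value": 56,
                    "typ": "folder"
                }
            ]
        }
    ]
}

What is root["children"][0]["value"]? 67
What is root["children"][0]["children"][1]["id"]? 735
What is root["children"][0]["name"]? "node_227"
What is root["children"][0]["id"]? 227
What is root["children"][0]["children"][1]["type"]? "leaf"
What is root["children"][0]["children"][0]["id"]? 529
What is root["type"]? "file"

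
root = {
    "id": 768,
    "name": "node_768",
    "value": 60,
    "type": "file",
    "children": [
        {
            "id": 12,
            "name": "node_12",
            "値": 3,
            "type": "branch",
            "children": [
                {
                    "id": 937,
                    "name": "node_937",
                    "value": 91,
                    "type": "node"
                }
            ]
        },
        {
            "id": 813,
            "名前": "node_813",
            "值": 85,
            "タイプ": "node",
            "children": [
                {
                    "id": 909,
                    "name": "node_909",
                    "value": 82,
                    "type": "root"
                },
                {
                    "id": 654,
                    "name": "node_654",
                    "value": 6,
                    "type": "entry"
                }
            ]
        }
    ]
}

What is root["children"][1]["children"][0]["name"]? "node_909"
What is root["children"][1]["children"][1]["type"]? "entry"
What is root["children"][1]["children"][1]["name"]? "node_654"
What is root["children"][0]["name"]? "node_12"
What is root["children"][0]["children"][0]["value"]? 91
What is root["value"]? 60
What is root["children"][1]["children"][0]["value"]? 82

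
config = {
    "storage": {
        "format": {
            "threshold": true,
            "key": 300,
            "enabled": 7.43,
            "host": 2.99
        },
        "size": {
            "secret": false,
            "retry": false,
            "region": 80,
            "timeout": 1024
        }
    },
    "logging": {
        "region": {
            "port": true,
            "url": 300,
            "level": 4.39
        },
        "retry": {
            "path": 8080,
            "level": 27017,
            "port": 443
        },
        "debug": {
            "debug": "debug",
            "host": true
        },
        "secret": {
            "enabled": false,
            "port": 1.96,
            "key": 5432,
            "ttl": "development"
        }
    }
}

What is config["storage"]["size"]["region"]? 80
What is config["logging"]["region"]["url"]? 300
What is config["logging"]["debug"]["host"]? True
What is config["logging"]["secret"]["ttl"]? "development"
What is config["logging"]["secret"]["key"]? 5432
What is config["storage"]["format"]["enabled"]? 7.43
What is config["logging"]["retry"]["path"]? 8080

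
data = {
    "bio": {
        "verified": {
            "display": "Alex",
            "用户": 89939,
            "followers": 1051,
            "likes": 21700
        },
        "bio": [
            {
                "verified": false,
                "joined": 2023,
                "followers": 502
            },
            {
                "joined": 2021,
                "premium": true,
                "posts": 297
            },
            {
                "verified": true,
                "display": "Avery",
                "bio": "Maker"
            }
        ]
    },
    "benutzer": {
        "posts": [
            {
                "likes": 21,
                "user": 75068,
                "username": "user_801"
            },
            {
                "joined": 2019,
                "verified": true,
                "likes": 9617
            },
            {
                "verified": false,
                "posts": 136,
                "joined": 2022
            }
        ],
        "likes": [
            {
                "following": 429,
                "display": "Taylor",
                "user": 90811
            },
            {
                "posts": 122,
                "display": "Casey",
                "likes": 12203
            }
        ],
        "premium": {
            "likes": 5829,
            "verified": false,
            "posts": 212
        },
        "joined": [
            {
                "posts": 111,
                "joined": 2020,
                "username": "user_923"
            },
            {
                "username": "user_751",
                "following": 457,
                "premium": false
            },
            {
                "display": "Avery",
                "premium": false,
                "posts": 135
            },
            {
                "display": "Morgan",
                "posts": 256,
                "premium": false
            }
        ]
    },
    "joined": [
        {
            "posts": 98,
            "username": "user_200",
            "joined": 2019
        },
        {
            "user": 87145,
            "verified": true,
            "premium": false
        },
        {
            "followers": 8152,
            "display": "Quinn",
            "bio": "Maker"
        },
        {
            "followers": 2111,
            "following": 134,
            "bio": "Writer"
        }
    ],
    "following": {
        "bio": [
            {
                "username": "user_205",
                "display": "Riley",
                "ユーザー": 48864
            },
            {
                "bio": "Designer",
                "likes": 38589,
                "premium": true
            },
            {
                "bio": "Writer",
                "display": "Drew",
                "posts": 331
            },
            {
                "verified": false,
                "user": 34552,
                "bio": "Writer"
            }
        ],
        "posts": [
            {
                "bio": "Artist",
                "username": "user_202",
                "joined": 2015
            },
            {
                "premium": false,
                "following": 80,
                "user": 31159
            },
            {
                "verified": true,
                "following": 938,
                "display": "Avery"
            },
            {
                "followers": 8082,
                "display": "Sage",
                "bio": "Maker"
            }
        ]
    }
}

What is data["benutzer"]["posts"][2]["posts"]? 136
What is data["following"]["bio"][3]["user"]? 34552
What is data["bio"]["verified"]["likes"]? 21700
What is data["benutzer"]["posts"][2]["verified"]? False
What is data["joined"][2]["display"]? "Quinn"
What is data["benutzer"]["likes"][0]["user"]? 90811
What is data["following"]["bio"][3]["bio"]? "Writer"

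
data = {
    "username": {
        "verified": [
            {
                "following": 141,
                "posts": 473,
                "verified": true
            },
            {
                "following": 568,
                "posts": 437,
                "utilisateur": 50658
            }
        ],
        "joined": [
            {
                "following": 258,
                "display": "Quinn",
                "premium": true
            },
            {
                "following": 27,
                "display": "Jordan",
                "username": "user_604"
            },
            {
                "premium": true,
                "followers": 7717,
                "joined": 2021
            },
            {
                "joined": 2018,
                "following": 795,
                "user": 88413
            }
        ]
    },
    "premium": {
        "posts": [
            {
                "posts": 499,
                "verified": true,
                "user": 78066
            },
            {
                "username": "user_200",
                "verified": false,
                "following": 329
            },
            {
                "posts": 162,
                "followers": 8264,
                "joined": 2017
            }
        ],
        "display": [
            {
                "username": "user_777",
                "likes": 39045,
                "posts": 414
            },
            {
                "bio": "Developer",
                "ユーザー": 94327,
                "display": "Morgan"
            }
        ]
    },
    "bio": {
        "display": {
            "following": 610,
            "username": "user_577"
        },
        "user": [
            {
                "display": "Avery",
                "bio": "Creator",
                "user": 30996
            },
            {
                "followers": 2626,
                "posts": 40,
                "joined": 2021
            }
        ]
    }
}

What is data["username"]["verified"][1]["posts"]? 437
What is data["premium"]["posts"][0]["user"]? 78066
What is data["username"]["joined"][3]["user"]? 88413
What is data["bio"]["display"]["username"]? "user_577"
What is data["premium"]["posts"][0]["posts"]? 499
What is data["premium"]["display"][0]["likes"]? 39045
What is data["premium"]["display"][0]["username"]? "user_777"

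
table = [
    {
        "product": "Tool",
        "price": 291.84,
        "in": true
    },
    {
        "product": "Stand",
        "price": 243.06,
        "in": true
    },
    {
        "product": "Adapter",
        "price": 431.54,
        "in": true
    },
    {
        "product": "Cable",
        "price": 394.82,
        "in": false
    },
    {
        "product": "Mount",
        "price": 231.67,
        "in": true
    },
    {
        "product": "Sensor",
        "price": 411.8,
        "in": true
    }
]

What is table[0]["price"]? 291.84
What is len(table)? 6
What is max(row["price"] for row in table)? 431.54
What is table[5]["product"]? "Sensor"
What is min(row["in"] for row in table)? False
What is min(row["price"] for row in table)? 231.67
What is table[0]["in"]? True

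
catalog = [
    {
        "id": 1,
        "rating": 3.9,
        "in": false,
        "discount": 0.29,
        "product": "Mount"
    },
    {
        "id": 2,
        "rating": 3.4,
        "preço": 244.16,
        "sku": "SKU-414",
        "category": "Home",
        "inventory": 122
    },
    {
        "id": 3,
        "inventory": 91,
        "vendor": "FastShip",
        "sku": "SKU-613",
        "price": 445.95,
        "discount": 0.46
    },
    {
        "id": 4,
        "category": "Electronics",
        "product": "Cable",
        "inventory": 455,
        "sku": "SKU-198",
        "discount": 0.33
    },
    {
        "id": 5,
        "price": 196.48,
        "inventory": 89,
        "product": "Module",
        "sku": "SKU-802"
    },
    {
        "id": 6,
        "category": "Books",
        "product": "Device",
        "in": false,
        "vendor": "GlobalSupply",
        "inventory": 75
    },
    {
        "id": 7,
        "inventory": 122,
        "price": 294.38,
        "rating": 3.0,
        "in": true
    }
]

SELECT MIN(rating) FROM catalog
3.0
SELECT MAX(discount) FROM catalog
0.46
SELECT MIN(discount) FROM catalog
0.29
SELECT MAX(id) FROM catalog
7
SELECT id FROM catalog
[1, 2, 3, 4, 5, 6, 7]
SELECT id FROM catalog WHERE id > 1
[2, 3, 4, 5, 6, 7]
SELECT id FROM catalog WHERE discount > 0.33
[3]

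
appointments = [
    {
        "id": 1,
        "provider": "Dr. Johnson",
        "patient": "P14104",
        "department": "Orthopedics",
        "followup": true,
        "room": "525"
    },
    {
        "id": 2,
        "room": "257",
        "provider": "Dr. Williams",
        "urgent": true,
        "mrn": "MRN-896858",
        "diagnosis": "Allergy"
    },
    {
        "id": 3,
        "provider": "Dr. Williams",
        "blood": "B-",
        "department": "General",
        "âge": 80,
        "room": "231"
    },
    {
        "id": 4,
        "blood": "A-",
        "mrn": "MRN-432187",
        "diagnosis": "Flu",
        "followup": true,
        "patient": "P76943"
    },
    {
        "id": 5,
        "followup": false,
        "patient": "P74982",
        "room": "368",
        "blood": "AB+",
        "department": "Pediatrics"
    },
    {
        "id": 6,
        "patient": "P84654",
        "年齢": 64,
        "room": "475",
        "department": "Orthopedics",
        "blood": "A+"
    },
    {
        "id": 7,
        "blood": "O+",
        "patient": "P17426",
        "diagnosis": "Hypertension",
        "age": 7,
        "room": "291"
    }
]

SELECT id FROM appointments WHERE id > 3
[4, 5, 6, 7]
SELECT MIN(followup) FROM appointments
False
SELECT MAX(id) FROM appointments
7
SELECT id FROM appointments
[1, 2, 3, 4, 5, 6, 7]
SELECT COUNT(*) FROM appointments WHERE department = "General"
1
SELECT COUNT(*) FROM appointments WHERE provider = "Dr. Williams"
2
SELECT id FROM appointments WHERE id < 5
[1, 2, 3, 4]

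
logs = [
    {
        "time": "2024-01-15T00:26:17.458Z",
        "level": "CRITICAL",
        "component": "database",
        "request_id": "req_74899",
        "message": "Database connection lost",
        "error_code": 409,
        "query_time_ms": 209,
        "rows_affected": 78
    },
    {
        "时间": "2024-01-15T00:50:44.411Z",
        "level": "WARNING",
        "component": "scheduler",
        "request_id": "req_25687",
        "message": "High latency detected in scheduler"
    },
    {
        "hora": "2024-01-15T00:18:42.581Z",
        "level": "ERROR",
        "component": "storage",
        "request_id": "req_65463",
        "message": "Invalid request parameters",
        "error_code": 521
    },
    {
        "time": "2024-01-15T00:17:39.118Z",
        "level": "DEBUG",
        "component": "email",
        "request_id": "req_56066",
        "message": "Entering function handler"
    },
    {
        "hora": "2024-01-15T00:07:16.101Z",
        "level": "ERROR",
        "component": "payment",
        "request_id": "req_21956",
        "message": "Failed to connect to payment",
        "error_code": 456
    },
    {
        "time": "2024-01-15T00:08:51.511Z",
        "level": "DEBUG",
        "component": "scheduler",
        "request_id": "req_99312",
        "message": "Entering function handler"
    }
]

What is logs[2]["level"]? "ERROR"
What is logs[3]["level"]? "DEBUG"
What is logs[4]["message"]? "Failed to connect to payment"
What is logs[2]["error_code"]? 521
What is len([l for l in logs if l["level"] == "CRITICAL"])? 1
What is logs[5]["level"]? "DEBUG"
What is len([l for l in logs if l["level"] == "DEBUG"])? 2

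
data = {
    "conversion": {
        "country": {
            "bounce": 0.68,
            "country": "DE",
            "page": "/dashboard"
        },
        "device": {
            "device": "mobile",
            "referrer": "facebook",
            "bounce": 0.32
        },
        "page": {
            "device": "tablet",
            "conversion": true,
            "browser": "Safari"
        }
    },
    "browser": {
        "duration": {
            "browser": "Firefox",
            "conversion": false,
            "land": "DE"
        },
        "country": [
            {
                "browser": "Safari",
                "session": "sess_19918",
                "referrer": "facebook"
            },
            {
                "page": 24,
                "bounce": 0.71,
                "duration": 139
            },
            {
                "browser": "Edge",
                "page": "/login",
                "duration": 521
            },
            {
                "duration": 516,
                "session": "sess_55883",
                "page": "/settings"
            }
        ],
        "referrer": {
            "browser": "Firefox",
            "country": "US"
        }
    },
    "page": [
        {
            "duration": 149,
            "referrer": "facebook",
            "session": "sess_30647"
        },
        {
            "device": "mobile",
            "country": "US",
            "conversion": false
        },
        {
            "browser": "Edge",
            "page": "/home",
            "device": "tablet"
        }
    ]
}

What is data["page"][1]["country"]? "US"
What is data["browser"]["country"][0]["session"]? "sess_19918"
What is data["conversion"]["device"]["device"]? "mobile"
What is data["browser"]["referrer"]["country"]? "US"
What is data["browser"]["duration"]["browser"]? "Firefox"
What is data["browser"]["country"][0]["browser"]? "Safari"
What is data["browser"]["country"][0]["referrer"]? "facebook"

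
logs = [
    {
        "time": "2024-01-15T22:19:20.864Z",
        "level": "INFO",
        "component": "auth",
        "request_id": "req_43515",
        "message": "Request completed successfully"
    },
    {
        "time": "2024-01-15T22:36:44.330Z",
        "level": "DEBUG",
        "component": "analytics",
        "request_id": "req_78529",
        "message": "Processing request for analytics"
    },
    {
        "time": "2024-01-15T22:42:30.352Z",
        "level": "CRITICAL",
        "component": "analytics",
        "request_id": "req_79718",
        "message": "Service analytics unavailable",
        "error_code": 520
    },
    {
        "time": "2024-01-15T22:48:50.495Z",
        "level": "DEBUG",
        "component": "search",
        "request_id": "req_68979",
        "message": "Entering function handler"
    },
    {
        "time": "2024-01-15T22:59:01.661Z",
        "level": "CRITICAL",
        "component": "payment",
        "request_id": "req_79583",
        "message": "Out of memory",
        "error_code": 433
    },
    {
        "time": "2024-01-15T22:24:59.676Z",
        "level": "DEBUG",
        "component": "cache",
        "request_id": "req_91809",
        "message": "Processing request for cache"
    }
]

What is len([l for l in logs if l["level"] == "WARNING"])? 0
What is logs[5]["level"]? "DEBUG"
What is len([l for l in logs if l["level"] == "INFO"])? 1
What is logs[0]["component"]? "auth"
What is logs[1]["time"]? "2024-01-15T22:36:44.330Z"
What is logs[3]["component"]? "search"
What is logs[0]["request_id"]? "req_43515"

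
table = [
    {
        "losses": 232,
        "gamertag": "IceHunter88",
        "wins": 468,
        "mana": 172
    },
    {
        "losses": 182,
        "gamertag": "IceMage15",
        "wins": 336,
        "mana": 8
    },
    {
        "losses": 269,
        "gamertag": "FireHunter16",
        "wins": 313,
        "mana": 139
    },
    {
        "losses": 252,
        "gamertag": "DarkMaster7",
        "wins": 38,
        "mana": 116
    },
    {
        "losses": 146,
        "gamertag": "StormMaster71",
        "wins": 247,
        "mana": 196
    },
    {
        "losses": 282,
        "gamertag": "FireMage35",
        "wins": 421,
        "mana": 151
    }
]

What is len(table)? 6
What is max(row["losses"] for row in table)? 282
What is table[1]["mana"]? 8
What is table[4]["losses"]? 146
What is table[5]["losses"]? 282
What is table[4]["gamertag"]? "StormMaster71"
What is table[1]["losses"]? 182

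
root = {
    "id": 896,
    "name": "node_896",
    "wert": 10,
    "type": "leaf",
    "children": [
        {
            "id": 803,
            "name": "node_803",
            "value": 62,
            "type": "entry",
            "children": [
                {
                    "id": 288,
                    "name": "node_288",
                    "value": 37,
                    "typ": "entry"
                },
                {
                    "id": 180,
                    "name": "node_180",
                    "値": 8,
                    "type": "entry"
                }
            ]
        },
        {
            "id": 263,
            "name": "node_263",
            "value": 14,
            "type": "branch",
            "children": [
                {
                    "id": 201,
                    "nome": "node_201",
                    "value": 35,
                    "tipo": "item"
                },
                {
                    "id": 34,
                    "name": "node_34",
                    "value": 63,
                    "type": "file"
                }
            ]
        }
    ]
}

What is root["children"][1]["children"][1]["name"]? "node_34"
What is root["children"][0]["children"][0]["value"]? 37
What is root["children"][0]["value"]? 62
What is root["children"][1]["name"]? "node_263"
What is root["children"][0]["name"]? "node_803"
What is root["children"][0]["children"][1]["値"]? 8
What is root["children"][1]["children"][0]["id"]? 201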